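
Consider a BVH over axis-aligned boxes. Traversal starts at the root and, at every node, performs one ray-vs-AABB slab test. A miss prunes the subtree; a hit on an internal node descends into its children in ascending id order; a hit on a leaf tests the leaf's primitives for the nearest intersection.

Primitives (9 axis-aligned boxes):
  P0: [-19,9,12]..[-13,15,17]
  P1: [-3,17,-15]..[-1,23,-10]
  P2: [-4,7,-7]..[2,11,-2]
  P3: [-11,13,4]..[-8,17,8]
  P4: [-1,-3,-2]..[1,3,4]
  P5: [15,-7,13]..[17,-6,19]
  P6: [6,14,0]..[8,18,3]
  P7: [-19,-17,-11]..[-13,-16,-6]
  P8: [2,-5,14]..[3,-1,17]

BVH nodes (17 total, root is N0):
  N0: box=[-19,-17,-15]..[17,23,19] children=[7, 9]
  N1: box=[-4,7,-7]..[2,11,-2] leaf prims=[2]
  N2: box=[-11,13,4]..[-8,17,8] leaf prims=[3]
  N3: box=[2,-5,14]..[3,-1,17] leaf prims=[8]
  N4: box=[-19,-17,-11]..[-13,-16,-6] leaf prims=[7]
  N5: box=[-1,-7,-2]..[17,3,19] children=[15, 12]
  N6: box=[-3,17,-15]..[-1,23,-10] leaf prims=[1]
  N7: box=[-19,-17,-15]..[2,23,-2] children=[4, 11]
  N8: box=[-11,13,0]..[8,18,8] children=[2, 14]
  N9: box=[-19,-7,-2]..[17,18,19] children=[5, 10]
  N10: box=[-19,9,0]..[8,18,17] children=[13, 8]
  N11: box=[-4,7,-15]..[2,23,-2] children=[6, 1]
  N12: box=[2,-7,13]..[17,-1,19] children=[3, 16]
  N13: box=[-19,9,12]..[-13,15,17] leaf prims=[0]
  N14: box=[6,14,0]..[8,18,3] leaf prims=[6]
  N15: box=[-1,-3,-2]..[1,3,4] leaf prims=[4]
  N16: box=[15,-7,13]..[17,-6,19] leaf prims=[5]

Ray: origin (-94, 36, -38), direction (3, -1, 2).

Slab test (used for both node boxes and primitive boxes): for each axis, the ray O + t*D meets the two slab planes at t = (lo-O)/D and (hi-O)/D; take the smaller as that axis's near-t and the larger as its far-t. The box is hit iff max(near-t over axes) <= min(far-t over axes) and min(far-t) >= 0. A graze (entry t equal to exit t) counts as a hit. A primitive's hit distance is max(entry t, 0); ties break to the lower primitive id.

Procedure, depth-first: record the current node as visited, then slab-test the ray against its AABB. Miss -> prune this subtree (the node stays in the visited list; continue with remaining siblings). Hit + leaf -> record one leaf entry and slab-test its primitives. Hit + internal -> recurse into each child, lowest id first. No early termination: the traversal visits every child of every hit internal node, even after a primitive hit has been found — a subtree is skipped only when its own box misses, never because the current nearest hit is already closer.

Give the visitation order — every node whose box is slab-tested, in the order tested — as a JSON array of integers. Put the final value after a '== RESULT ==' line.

Trace the traversal:
N0 x:[25,37] y:[13,53] z:[23/2,57/2] -> hit [25,57/2], descend [7, 9]
  N7 x:[25,32] y:[13,53] z:[23/2,18] -> miss, prune
  N9 x:[25,37] y:[18,43] z:[18,57/2] -> hit [25,57/2], descend [5, 10]
    N5 x:[31,37] y:[33,43] z:[18,57/2] -> miss, prune
    N10 x:[25,34] y:[18,27] z:[19,55/2] -> hit [25,27], descend [8, 13]
      N8 x:[83/3,34] y:[18,23] z:[19,23] -> miss, prune
      N13 x:[25,27] y:[21,27] z:[25,55/2] -> hit [25,27] leaf, test {P0@t=25}

order=[0, 7, 9, 5, 10, 8, 13]  |boxes|=7  |leaves|=1  hit=P0

== RESULT ==
[0, 7, 9, 5, 10, 8, 13]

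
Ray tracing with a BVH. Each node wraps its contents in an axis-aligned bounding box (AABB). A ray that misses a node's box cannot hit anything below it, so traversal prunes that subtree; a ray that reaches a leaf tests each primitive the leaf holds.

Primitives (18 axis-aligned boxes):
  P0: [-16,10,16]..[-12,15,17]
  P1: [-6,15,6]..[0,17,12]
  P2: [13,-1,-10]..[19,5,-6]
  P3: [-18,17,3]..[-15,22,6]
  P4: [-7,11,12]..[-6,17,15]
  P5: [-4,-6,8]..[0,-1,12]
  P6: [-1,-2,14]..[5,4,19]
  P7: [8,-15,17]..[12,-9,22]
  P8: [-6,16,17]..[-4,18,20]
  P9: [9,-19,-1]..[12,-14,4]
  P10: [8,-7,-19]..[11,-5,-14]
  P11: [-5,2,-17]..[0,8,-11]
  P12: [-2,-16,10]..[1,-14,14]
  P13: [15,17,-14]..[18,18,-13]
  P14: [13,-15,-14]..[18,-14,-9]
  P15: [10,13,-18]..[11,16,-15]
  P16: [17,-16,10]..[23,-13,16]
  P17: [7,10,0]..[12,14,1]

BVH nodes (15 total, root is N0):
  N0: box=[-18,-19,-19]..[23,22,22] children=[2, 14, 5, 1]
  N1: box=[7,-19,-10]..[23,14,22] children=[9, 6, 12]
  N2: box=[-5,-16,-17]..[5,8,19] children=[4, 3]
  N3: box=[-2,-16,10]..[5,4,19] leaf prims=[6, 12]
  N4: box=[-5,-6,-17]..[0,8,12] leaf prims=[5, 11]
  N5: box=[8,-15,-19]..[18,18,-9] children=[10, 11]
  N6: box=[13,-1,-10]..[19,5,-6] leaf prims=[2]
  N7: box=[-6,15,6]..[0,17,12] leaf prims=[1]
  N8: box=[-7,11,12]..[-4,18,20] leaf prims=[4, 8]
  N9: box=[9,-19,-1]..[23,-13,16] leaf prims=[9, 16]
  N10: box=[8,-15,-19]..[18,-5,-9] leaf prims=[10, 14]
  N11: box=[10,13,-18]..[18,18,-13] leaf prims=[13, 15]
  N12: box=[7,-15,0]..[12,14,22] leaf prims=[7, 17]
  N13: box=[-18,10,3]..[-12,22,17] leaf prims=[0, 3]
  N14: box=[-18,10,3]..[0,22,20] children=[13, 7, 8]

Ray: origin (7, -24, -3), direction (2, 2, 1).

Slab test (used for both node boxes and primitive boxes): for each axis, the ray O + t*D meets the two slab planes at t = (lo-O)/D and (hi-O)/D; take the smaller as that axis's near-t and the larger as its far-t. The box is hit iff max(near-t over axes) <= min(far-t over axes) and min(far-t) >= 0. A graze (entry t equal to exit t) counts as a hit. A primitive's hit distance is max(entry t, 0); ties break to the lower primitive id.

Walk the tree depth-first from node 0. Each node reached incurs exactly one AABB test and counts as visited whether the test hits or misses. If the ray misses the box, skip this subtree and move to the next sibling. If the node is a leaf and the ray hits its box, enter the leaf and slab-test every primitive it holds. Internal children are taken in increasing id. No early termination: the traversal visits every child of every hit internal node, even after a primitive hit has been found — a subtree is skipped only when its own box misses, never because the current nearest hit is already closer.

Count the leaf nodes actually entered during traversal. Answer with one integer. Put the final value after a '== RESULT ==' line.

Trace the traversal:
N0 x:[-25/2,8] y:[5/2,23] z:[-16,25] -> hit [5/2,8], descend [1, 2, 5, 14]
  N1 x:[0,8] y:[5/2,19] z:[-7,25] -> hit [5/2,8], descend [6, 9, 12]
    N6 x:[3,6] y:[23/2,29/2] z:[-7,-3] -> miss, prune
    N9 x:[1,8] y:[5/2,11/2] z:[2,19] -> hit [5/2,11/2] leaf, test {P9@t=5/2, P16(miss)}
    N12 x:[0,5/2] y:[9/2,19] z:[3,25] -> miss, prune
  N2 x:[-6,-1] y:[4,16] z:[-14,22] -> miss, prune
  N5 x:[1/2,11/2] y:[9/2,21] z:[-16,-6] -> miss, prune
  N14 x:[-25/2,-7/2] y:[17,23] z:[6,23] -> miss, prune

Summary -> nodes [0, 1, 6, 9, 12, 2, 5, 14]; box-tests=8; leaf-entries=1; first=P9

== RESULT ==
1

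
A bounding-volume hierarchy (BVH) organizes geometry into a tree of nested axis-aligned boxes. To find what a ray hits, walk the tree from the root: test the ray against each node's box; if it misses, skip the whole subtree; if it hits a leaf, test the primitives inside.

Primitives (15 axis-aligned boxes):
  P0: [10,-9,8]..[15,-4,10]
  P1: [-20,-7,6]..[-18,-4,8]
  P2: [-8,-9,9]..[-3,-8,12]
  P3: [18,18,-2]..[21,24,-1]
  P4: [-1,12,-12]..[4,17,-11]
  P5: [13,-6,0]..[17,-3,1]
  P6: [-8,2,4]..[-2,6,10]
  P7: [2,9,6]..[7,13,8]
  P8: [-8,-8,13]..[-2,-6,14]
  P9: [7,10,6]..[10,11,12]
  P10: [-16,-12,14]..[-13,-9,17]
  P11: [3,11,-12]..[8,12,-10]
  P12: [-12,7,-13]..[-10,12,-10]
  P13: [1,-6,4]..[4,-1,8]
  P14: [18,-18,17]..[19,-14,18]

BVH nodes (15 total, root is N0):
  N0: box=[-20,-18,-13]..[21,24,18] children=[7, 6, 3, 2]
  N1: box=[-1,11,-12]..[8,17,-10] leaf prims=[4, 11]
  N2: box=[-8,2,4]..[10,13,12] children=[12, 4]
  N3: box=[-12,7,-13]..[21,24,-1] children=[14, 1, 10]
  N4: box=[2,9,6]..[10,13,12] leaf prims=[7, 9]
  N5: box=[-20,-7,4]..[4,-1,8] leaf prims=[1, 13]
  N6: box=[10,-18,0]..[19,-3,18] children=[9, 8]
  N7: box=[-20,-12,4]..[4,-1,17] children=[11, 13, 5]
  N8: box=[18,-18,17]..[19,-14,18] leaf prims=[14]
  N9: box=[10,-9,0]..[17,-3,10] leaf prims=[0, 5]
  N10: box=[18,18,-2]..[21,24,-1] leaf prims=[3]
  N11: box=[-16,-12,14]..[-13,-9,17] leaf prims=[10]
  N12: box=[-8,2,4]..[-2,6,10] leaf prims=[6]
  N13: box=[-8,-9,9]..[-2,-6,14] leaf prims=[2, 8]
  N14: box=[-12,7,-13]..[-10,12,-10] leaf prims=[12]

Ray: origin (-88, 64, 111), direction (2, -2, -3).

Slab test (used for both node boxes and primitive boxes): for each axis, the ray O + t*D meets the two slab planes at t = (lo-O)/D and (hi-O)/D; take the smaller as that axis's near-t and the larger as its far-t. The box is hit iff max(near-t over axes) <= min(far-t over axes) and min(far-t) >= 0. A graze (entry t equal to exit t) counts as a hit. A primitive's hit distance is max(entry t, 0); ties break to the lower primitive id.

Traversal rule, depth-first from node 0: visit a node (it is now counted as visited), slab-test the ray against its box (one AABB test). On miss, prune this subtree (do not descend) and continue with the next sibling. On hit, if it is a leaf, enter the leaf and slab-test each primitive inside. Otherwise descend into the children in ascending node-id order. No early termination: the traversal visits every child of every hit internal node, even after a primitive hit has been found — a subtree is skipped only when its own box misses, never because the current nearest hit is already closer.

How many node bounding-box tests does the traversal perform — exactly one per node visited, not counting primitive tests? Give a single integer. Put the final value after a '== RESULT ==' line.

Trace the traversal:
N0 x:[34,109/2] y:[20,41] z:[31,124/3] -> hit [34,41], descend [2, 3, 6, 7]
  N2 x:[40,49] y:[51/2,31] z:[33,107/3] -> miss, prune
  N3 x:[38,109/2] y:[20,57/2] z:[112/3,124/3] -> miss, prune
  N6 x:[49,107/2] y:[67/2,41] z:[31,37] -> miss, prune
  N7 x:[34,46] y:[65/2,38] z:[94/3,107/3] -> hit [34,107/3], descend [5, 11, 13]
    N5 x:[34,46] y:[65/2,71/2] z:[103/3,107/3] -> hit [103/3,71/2] leaf, test {P1@t=103/3, P13(miss)}
    N11 x:[36,75/2] y:[73/2,38] z:[94/3,97/3] -> miss, prune
    N13 x:[40,43] y:[35,73/2] z:[97/3,34] -> miss, prune

8 AABB tests over nodes [0, 2, 3, 6, 7, 5, 11, 13]; 1 leaf entered; closest P1.

== RESULT ==
8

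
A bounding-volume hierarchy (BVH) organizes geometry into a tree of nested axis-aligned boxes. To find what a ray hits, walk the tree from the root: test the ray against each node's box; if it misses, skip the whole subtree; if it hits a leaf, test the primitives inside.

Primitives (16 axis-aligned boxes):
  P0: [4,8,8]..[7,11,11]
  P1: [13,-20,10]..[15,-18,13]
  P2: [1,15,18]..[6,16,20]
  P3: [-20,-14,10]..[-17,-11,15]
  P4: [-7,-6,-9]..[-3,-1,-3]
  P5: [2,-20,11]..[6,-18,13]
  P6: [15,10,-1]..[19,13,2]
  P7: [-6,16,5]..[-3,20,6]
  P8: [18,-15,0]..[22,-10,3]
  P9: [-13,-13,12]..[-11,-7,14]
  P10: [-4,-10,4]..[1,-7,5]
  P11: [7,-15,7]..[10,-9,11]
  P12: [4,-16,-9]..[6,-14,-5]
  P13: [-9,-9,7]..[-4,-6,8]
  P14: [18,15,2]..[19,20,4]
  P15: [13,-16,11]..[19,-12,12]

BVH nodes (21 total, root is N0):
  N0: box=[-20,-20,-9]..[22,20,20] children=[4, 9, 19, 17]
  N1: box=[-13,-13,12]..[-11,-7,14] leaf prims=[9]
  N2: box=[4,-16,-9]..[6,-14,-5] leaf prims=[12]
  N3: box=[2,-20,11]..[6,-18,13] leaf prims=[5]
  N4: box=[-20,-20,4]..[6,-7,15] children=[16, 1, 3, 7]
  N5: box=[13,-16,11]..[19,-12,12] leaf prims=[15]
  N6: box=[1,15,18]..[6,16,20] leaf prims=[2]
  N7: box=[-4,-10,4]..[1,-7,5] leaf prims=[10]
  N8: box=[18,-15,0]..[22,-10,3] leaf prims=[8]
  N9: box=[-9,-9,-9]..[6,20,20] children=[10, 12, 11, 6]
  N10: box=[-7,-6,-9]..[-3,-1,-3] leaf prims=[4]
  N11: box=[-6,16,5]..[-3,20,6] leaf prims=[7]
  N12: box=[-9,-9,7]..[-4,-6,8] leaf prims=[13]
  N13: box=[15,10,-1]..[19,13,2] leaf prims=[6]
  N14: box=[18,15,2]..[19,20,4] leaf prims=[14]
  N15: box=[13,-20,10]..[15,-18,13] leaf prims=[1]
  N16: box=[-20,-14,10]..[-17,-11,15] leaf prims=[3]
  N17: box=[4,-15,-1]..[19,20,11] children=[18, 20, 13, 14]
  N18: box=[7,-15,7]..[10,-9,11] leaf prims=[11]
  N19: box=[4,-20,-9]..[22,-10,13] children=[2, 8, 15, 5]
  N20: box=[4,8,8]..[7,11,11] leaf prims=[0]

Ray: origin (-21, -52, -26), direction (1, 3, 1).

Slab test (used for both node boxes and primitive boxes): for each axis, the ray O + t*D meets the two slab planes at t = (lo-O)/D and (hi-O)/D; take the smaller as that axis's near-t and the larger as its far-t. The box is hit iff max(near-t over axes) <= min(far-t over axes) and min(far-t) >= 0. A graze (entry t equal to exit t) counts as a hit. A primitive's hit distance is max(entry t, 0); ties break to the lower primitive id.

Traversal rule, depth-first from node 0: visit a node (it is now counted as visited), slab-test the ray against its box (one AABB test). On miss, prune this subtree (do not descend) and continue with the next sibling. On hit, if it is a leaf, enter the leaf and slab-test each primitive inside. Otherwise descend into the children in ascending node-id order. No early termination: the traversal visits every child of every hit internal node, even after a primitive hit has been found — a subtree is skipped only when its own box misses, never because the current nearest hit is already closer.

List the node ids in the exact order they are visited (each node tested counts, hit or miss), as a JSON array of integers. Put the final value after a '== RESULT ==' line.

Traverse from the root:
N0 x:[1,43] y:[32/3,24] z:[17,46] -> hit [17,24], descend [4, 9, 17, 19]
  N4 x:[1,27] y:[32/3,15] z:[30,41] -> miss, prune
  N9 x:[12,27] y:[43/3,24] z:[17,46] -> hit [17,24], descend [6, 10, 11, 12]
    N6 x:[22,27] y:[67/3,68/3] z:[44,46] -> miss, prune
    N10 x:[14,18] y:[46/3,17] z:[17,23] -> hit [17,17] leaf, test {P4@t=17}
    N11 x:[15,18] y:[68/3,24] z:[31,32] -> miss, prune
    N12 x:[12,17] y:[43/3,46/3] z:[33,34] -> miss, prune
  N17 x:[25,40] y:[37/3,24] z:[25,37] -> miss, prune
  N19 x:[25,43] y:[32/3,14] z:[17,39] -> miss, prune

9 AABB tests over nodes [0, 4, 9, 6, 10, 11, 12, 17, 19]; 1 leaf entered; closest P4.

== RESULT ==
[0, 4, 9, 6, 10, 11, 12, 17, 19]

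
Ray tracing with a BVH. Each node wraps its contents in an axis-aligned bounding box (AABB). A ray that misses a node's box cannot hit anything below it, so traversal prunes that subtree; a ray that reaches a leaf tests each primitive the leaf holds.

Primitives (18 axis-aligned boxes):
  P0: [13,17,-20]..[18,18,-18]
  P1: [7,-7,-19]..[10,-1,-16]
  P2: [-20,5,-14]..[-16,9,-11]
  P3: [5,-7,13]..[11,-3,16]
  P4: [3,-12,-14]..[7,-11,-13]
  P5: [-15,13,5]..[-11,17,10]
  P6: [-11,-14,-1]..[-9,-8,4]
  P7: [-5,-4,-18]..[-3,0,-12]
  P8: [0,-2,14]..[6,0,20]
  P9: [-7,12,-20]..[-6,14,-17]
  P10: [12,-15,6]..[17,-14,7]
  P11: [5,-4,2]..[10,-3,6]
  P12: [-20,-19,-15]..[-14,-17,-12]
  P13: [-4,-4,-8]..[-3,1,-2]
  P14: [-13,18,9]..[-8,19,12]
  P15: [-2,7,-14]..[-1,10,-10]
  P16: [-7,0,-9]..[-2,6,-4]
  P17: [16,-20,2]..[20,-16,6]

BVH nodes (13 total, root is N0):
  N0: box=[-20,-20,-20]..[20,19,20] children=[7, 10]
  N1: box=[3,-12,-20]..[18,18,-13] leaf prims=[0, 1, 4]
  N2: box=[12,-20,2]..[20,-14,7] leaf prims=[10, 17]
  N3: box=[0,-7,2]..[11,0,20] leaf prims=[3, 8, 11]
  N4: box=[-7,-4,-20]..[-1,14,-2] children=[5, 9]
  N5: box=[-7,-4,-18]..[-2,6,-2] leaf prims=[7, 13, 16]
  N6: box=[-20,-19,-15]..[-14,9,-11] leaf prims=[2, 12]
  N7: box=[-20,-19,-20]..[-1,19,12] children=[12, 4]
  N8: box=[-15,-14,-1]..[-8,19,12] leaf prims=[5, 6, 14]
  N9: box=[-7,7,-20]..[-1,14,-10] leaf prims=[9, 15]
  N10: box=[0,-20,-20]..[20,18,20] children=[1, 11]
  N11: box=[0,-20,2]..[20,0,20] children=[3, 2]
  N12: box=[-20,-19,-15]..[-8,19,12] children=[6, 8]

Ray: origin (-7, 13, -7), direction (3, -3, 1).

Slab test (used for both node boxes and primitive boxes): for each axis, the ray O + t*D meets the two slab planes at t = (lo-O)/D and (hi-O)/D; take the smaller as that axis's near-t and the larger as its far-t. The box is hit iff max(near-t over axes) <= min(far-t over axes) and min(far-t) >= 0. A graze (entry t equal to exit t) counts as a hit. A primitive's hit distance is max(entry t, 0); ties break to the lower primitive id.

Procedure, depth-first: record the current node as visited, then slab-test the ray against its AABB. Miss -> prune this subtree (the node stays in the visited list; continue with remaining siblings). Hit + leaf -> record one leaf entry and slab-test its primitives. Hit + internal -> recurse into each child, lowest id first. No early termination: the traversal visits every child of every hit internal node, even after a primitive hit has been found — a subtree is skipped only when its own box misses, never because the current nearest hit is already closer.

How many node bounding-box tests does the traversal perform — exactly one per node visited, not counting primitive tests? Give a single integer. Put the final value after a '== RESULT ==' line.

Trace the traversal:
N0 x:[-13/3,9] y:[-2,11] z:[-13,27] -> hit [-2,9], descend [7, 10]
  N7 x:[-13/3,2] y:[-2,32/3] z:[-13,19] -> hit [-2,2], descend [4, 12]
    N4 x:[0,2] y:[-1/3,17/3] z:[-13,5] -> hit [0,2], descend [5, 9]
      N5 x:[0,5/3] y:[7/3,17/3] z:[-11,5] -> miss, prune
      N9 x:[0,2] y:[-1/3,2] z:[-13,-3] -> miss, prune
    N12 x:[-13/3,-1/3] y:[-2,32/3] z:[-8,19] -> miss, prune
  N10 x:[7/3,9] y:[-5/3,11] z:[-13,27] -> hit [7/3,9], descend [1, 11]
    N1 x:[10/3,25/3] y:[-5/3,25/3] z:[-13,-6] -> miss, prune
    N11 x:[7/3,9] y:[13/3,11] z:[9,27] -> hit [9,9], descend [2, 3]
      N2 x:[19/3,9] y:[9,11] z:[9,14] -> hit [9,9] leaf, test {P10(miss), P17(miss)}
      N3 x:[7/3,6] y:[13/3,20/3] z:[9,27] -> miss, prune

Visited [0, 7, 4, 5, 9, 12, 10, 1, 11, 2, 3]. Tests: 11 box, 1 leaf. Nearest: miss.

== RESULT ==
11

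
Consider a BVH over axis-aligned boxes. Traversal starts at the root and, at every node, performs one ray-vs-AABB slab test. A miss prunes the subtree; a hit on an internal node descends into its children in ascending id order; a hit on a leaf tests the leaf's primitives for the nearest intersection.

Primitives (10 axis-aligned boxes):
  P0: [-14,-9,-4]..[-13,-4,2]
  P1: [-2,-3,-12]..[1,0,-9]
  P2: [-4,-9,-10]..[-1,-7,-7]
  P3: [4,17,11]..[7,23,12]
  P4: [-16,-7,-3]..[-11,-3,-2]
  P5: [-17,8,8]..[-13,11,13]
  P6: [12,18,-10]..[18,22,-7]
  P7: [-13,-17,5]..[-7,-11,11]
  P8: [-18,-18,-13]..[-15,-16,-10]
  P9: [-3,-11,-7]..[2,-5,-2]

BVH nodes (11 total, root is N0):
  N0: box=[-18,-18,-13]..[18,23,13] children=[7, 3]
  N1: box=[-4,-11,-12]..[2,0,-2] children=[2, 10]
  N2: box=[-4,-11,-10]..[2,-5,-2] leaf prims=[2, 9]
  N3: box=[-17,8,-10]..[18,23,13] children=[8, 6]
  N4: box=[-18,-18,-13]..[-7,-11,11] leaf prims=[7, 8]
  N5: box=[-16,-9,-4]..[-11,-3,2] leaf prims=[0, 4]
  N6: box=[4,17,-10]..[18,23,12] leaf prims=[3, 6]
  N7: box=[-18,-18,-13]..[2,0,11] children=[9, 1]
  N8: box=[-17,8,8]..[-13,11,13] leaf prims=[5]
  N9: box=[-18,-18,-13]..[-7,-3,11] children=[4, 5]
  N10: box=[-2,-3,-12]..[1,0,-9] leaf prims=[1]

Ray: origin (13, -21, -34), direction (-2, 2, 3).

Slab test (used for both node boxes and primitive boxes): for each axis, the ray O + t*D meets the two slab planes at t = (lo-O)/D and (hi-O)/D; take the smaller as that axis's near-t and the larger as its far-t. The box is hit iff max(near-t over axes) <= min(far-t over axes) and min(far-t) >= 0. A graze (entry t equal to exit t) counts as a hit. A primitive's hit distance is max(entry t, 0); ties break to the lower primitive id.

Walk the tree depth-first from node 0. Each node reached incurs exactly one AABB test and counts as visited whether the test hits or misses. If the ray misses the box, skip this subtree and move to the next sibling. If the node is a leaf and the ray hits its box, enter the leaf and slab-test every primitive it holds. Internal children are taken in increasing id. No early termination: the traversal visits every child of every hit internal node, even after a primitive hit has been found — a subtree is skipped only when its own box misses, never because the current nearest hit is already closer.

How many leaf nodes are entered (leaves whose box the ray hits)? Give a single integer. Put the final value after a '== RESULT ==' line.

Traverse from the root:
N0 x:[-5/2,31/2] y:[3/2,22] z:[7,47/3] -> hit [7,31/2], descend [3, 7]
  N3 x:[-5/2,15] y:[29/2,22] z:[8,47/3] -> hit [29/2,15], descend [6, 8]
    N6 x:[-5/2,9/2] y:[19,22] z:[8,46/3] -> miss, prune
    N8 x:[13,15] y:[29/2,16] z:[14,47/3] -> hit [29/2,15] leaf, test {P5@t=29/2}
  N7 x:[11/2,31/2] y:[3/2,21/2] z:[7,15] -> hit [7,21/2], descend [1, 9]
    N1 x:[11/2,17/2] y:[5,21/2] z:[22/3,32/3] -> hit [22/3,17/2], descend [2, 10]
      N2 x:[11/2,17/2] y:[5,8] z:[8,32/3] -> hit [8,8] leaf, test {P2(miss), P9(miss)}
      N10 x:[6,15/2] y:[9,21/2] z:[22/3,25/3] -> miss, prune
    N9 x:[10,31/2] y:[3/2,9] z:[7,15] -> miss, prune

Summary -> nodes [0, 3, 6, 8, 7, 1, 2, 10, 9]; box-tests=9; leaf-entries=2; first=P5

== RESULT ==
2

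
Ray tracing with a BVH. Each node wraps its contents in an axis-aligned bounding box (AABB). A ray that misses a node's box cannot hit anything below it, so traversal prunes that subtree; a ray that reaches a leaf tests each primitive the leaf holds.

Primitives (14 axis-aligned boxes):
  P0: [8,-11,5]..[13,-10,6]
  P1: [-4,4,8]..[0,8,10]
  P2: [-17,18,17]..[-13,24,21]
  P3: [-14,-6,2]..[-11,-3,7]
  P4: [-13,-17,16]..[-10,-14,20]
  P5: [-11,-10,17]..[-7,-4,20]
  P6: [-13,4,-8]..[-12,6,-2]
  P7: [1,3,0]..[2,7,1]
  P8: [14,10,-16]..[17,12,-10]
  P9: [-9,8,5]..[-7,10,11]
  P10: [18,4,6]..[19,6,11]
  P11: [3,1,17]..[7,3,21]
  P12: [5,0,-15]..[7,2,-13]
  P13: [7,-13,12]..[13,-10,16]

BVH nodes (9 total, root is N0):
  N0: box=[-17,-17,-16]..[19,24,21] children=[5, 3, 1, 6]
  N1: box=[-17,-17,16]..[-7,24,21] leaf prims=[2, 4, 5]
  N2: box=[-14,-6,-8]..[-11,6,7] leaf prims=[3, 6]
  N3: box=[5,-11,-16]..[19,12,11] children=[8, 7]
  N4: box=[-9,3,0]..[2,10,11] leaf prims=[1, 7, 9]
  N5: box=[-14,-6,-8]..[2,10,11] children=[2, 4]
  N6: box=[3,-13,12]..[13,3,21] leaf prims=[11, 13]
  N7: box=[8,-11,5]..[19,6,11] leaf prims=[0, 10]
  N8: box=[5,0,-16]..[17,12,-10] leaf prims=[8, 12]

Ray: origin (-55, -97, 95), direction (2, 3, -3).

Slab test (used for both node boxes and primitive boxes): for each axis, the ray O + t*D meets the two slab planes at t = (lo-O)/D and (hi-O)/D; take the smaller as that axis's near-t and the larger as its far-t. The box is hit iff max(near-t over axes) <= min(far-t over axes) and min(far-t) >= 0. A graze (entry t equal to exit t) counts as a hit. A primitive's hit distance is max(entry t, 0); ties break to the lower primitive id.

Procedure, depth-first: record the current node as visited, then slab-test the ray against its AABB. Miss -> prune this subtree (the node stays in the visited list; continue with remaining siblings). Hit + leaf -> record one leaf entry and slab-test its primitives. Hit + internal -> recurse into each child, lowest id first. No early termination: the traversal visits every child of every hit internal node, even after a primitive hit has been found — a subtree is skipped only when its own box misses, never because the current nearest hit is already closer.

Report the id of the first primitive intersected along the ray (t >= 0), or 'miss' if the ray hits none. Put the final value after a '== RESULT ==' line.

Trace the traversal:
N0 x:[19,37] y:[80/3,121/3] z:[74/3,37] -> hit [80/3,37], descend [1, 3, 5, 6]
  N1 x:[19,24] y:[80/3,121/3] z:[74/3,79/3] -> miss, prune
  N3 x:[30,37] y:[86/3,109/3] z:[28,37] -> hit [30,109/3], descend [7, 8]
    N7 x:[63/2,37] y:[86/3,103/3] z:[28,30] -> miss, prune
    N8 x:[30,36] y:[97/3,109/3] z:[35,37] -> hit [35,36] leaf, test {P8@t=107/3, P12(miss)}
  N5 x:[41/2,57/2] y:[91/3,107/3] z:[28,103/3] -> miss, prune
  N6 x:[29,34] y:[28,100/3] z:[74/3,83/3] -> miss, prune

7 AABB tests over nodes [0, 1, 3, 7, 8, 5, 6]; 1 leaf entered; closest P8.

== RESULT ==
8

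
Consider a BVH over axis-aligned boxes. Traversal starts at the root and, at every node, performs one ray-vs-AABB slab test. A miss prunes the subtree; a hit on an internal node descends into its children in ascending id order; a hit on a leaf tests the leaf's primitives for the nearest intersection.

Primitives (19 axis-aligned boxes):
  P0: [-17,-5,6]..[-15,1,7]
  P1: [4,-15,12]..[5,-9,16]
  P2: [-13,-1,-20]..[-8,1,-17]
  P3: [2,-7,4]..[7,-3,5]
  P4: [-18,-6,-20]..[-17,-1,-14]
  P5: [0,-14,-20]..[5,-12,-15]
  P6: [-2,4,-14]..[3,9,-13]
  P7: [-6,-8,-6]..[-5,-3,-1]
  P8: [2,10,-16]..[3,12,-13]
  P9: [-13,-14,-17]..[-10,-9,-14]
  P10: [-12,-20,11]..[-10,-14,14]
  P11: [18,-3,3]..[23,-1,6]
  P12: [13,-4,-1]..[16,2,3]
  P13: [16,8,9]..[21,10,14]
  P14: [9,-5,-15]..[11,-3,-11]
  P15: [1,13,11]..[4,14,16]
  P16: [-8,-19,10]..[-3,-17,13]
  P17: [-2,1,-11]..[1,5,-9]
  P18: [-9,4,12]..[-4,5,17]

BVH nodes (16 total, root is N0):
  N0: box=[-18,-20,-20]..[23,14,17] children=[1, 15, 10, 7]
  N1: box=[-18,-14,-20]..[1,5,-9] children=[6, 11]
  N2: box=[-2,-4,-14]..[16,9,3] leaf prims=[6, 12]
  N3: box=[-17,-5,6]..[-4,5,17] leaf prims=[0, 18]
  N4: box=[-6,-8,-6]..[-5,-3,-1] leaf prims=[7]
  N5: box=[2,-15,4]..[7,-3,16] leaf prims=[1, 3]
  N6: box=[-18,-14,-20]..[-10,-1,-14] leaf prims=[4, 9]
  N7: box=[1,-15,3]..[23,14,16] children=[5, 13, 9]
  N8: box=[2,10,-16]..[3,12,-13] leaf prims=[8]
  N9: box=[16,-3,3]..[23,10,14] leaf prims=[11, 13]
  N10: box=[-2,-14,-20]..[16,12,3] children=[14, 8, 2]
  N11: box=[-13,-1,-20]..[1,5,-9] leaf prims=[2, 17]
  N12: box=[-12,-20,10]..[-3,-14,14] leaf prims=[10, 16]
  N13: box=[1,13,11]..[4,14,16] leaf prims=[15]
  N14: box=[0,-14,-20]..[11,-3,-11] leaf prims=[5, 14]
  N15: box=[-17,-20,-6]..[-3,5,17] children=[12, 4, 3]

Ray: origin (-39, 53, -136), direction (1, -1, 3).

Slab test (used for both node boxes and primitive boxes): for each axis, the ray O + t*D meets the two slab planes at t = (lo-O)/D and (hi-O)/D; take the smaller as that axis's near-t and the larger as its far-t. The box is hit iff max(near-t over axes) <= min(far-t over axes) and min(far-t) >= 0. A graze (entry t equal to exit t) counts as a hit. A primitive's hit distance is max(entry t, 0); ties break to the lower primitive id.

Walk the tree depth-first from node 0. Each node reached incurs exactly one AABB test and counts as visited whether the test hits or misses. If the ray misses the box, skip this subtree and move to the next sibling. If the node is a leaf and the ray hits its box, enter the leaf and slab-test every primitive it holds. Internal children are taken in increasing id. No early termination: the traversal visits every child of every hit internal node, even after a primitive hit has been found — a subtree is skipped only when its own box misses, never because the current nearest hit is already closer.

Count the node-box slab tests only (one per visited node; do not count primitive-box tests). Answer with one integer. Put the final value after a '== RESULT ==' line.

Walk:
N0 x:[21,62] y:[39,73] z:[116/3,51] -> hit [39,51], descend [1, 7, 10, 15]
  N1 x:[21,40] y:[48,67] z:[116/3,127/3] -> miss, prune
  N7 x:[40,62] y:[39,68] z:[139/3,152/3] -> hit [139/3,152/3], descend [5, 9, 13]
    N5 x:[41,46] y:[56,68] z:[140/3,152/3] -> miss, prune
    N9 x:[55,62] y:[43,56] z:[139/3,50] -> miss, prune
    N13 x:[40,43] y:[39,40] z:[49,152/3] -> miss, prune
  N10 x:[37,55] y:[41,67] z:[116/3,139/3] -> hit [41,139/3], descend [2, 8, 14]
    N2 x:[37,55] y:[44,57] z:[122/3,139/3] -> hit [44,139/3] leaf, test {P6(miss), P12(miss)}
    N8 x:[41,42] y:[41,43] z:[40,41] -> hit [41,41] leaf, test {P8@t=41}
    N14 x:[39,50] y:[56,67] z:[116/3,125/3] -> miss, prune
  N15 x:[22,36] y:[48,73] z:[130/3,51] -> miss, prune

order=[0, 1, 7, 5, 9, 13, 10, 2, 8, 14, 15]  |boxes|=11  |leaves|=2  hit=P8

== RESULT ==
11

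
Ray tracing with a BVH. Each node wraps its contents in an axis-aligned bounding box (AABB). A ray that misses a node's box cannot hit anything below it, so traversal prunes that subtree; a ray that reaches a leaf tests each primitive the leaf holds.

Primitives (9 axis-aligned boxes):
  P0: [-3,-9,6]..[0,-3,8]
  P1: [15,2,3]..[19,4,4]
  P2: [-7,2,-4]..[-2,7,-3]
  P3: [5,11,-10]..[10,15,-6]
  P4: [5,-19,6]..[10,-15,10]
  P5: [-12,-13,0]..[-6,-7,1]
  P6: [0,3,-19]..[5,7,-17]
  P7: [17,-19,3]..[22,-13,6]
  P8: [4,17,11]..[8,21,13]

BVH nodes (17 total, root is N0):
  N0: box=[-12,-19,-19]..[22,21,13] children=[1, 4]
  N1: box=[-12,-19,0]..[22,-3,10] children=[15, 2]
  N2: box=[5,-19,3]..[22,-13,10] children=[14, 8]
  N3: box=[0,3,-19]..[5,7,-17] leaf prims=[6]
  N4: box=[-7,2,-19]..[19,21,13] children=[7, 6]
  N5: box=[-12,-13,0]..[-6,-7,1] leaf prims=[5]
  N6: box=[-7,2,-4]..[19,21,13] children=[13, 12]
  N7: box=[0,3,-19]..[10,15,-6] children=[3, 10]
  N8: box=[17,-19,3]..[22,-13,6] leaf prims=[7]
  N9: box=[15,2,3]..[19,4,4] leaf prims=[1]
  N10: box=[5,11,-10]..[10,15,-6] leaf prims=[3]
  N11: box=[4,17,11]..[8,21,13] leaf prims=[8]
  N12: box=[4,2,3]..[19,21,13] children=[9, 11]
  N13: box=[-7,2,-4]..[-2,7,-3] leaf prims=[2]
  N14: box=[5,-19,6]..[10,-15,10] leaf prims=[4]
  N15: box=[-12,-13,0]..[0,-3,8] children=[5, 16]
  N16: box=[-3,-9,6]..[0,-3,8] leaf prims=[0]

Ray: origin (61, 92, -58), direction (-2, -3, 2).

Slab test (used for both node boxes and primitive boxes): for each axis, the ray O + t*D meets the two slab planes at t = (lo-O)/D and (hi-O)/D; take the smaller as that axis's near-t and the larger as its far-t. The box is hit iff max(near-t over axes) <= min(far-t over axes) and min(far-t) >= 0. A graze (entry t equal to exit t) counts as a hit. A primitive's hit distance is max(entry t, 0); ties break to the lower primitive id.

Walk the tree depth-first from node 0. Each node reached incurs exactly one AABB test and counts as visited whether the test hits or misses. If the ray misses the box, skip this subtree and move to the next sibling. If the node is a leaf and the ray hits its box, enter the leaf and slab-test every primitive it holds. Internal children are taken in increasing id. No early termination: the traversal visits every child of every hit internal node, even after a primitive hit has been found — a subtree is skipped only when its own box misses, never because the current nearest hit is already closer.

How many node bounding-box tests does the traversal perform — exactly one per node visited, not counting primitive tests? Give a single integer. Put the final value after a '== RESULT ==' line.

Walk:
N0 x:[39/2,73/2] y:[71/3,37] z:[39/2,71/2] -> hit [71/3,71/2], descend [1, 4]
  N1 x:[39/2,73/2] y:[95/3,37] z:[29,34] -> hit [95/3,34], descend [2, 15]
    N2 x:[39/2,28] y:[35,37] z:[61/2,34] -> miss, prune
    N15 x:[61/2,73/2] y:[95/3,35] z:[29,33] -> hit [95/3,33], descend [5, 16]
      N5 x:[67/2,73/2] y:[33,35] z:[29,59/2] -> miss, prune
      N16 x:[61/2,32] y:[95/3,101/3] z:[32,33] -> hit [32,32] leaf, test {P0@t=32}
  N4 x:[21,34] y:[71/3,30] z:[39/2,71/2] -> hit [71/3,30], descend [6, 7]
    N6 x:[21,34] y:[71/3,30] z:[27,71/2] -> hit [27,30], descend [12, 13]
      N12 x:[21,57/2] y:[71/3,30] z:[61/2,71/2] -> miss, prune
      N13 x:[63/2,34] y:[85/3,30] z:[27,55/2] -> miss, prune
    N7 x:[51/2,61/2] y:[77/3,89/3] z:[39/2,26] -> hit [77/3,26], descend [3, 10]
      N3 x:[28,61/2] y:[85/3,89/3] z:[39/2,41/2] -> miss, prune
      N10 x:[51/2,28] y:[77/3,27] z:[24,26] -> hit [77/3,26] leaf, test {P3@t=77/3}

order=[0, 1, 2, 15, 5, 16, 4, 6, 12, 13, 7, 3, 10]  |boxes|=13  |leaves|=2  hit=P3

== RESULT ==
13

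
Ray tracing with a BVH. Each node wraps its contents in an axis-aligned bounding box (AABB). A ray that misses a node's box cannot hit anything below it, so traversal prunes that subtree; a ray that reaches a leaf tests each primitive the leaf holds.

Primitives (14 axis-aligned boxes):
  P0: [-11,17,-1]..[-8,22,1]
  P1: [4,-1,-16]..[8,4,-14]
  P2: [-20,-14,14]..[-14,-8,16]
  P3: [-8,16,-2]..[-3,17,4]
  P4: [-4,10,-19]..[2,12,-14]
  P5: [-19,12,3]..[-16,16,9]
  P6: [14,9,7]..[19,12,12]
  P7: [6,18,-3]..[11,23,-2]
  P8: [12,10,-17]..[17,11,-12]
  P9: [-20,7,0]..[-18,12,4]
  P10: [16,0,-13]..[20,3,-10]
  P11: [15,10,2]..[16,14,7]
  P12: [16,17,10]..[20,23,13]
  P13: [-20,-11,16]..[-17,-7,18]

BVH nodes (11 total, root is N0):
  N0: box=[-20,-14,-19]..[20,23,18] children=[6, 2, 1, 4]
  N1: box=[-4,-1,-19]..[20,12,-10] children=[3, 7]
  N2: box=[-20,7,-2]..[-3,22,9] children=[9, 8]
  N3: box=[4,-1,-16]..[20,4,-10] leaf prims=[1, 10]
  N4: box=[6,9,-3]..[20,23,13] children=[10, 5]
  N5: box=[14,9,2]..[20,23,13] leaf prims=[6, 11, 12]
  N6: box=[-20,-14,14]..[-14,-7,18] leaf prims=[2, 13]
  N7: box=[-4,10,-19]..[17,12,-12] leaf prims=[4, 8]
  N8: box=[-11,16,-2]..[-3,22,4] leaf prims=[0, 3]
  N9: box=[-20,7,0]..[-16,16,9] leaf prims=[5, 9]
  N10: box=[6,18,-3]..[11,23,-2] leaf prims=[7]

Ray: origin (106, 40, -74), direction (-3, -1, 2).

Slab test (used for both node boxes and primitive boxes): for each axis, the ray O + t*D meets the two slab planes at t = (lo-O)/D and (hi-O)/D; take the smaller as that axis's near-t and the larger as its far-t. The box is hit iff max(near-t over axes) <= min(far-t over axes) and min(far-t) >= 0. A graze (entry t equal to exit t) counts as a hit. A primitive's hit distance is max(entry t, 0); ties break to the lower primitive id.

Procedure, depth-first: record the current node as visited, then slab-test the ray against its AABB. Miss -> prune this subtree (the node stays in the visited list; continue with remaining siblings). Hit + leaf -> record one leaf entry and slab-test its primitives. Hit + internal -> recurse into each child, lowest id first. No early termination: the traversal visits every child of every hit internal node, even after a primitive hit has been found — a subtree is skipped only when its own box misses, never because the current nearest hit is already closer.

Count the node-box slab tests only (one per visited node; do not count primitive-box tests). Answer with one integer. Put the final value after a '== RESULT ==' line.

Traverse from the root:
N0 x:[86/3,42] y:[17,54] z:[55/2,46] -> hit [86/3,42], descend [1, 2, 4, 6]
  N1 x:[86/3,110/3] y:[28,41] z:[55/2,32] -> hit [86/3,32], descend [3, 7]
    N3 x:[86/3,34] y:[36,41] z:[29,32] -> miss, prune
    N7 x:[89/3,110/3] y:[28,30] z:[55/2,31] -> hit [89/3,30] leaf, test {P4(miss), P8@t=89/3}
  N2 x:[109/3,42] y:[18,33] z:[36,83/2] -> miss, prune
  N4 x:[86/3,100/3] y:[17,31] z:[71/2,87/2] -> miss, prune
  N6 x:[40,42] y:[47,54] z:[44,46] -> miss, prune

Summary -> nodes [0, 1, 3, 7, 2, 4, 6]; box-tests=7; leaf-entries=1; first=P8

== RESULT ==
7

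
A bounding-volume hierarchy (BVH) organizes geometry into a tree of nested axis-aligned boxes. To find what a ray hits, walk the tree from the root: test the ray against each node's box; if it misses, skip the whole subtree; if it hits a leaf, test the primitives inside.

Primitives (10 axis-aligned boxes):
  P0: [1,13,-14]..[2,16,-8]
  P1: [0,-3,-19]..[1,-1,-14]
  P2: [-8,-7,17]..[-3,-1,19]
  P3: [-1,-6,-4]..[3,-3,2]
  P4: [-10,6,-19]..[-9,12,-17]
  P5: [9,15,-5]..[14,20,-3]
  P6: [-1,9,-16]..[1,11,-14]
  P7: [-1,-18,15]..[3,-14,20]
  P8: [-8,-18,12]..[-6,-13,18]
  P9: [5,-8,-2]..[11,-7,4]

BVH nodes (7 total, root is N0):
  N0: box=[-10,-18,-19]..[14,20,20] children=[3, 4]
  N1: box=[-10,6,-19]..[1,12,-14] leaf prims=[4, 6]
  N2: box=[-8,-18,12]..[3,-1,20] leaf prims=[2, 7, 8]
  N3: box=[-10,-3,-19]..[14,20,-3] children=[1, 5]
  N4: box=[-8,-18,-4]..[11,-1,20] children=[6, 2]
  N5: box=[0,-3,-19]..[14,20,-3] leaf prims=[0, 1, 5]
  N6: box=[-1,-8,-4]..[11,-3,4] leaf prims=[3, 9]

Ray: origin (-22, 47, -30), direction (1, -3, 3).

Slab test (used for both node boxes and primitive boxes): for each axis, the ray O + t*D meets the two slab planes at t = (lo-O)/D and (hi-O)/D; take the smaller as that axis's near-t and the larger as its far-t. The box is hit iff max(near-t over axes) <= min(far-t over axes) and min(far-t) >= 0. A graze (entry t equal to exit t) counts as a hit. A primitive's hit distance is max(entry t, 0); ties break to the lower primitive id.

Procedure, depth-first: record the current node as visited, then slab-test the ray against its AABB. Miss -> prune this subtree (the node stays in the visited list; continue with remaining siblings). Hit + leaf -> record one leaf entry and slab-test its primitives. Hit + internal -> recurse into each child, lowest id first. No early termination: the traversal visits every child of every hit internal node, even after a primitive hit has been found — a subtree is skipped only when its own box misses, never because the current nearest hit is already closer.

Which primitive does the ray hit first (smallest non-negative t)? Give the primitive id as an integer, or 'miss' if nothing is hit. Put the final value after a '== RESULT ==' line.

Trace the traversal:
N0 x:[12,36] y:[9,65/3] z:[11/3,50/3] -> hit [12,50/3], descend [3, 4]
  N3 x:[12,36] y:[9,50/3] z:[11/3,9] -> miss, prune
  N4 x:[14,33] y:[16,65/3] z:[26/3,50/3] -> hit [16,50/3], descend [2, 6]
    N2 x:[14,25] y:[16,65/3] z:[14,50/3] -> hit [16,50/3] leaf, test {P2@t=16, P7(miss), P8(miss)}
    N6 x:[21,33] y:[50/3,55/3] z:[26/3,34/3] -> miss, prune

order=[0, 3, 4, 2, 6]  |boxes|=5  |leaves|=1  hit=P2

== RESULT ==
2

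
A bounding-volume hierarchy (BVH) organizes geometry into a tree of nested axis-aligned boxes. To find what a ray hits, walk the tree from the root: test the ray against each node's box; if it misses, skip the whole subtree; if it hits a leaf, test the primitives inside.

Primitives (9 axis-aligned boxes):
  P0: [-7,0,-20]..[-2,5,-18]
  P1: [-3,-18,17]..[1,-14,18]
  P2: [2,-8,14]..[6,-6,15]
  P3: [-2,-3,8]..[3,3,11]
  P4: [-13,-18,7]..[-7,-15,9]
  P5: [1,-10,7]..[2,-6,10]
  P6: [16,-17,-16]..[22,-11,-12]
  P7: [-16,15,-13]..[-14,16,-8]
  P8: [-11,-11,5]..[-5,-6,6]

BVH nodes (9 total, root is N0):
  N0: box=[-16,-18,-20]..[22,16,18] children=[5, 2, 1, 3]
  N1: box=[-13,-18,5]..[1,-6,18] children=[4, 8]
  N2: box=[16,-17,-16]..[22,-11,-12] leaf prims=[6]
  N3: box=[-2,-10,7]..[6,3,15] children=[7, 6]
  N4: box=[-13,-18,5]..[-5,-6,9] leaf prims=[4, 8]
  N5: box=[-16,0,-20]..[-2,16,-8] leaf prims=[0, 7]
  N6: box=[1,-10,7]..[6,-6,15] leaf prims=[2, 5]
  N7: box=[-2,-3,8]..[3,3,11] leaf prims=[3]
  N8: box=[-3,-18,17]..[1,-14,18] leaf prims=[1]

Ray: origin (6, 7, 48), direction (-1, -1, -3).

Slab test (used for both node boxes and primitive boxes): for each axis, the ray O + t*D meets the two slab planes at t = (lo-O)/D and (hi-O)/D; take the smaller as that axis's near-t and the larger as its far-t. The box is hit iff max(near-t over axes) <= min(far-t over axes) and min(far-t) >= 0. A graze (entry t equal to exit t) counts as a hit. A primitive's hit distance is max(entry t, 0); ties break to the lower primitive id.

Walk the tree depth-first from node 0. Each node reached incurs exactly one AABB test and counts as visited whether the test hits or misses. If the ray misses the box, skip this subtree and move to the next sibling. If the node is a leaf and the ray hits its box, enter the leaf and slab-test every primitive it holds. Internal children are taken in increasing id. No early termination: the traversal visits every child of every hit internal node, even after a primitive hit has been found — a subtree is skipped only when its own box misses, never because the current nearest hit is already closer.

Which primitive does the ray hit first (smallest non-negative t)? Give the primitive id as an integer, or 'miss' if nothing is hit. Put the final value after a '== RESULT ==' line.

Trace the traversal:
N0 x:[-16,22] y:[-9,25] z:[10,68/3] -> hit [10,22], descend [1, 2, 3, 5]
  N1 x:[5,19] y:[13,25] z:[10,43/3] -> hit [13,43/3], descend [4, 8]
    N4 x:[11,19] y:[13,25] z:[13,43/3] -> hit [13,43/3] leaf, test {P4(miss), P8@t=14}
    N8 x:[5,9] y:[21,25] z:[10,31/3] -> miss, prune
  N2 x:[-16,-10] y:[18,24] z:[20,64/3] -> miss, prune
  N3 x:[0,8] y:[4,17] z:[11,41/3] -> miss, prune
  N5 x:[8,22] y:[-9,7] z:[56/3,68/3] -> miss, prune

7 AABB tests over nodes [0, 1, 4, 8, 2, 3, 5]; 1 leaf entered; closest P8.

== RESULT ==
8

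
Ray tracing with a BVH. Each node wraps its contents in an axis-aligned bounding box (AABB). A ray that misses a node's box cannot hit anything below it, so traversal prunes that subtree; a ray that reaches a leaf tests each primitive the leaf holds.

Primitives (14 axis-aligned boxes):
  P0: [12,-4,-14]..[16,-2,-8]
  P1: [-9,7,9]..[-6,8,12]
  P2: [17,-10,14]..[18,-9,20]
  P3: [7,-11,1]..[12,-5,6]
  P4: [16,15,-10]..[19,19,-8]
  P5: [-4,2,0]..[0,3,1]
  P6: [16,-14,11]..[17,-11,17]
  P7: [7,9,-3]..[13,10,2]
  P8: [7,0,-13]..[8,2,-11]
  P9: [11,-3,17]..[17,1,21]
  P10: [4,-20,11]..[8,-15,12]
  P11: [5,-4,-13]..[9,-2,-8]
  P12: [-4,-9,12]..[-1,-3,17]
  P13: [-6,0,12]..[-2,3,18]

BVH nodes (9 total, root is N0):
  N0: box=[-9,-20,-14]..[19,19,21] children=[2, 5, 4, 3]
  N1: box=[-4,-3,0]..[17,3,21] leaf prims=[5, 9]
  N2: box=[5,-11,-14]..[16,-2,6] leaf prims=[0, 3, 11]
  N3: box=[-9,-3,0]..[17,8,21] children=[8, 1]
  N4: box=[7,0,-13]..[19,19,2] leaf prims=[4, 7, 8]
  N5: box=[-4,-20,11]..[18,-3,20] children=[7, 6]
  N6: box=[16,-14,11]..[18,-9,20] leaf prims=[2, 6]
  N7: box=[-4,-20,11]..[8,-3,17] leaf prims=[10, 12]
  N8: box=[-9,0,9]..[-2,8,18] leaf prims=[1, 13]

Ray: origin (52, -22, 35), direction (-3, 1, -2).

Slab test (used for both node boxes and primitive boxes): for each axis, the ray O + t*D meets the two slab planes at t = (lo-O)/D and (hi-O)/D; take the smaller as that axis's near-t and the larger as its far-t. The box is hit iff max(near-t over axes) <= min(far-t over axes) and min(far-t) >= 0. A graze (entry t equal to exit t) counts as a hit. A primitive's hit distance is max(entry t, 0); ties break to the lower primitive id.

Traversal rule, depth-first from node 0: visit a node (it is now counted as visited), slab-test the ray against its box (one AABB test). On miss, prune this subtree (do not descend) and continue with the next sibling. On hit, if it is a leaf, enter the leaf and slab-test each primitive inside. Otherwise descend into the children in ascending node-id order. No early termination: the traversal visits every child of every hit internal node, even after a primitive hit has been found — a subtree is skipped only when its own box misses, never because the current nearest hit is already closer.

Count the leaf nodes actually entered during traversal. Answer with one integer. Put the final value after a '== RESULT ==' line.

Walk:
N0 x:[11,61/3] y:[2,41] z:[7,49/2] -> hit [11,61/3], descend [2, 3, 4, 5]
  N2 x:[12,47/3] y:[11,20] z:[29/2,49/2] -> hit [29/2,47/3] leaf, test {P0(miss), P3@t=29/2, P11(miss)}
  N3 x:[35/3,61/3] y:[19,30] z:[7,35/2] -> miss, prune
  N4 x:[11,15] y:[22,41] z:[33/2,24] -> miss, prune
  N5 x:[34/3,56/3] y:[2,19] z:[15/2,12] -> hit [34/3,12], descend [6, 7]
    N6 x:[34/3,12] y:[8,13] z:[15/2,12] -> hit [34/3,12] leaf, test {P2(miss), P6(miss)}
    N7 x:[44/3,56/3] y:[2,19] z:[9,12] -> miss, prune

Visited [0, 2, 3, 4, 5, 6, 7]. Tests: 7 box, 2 leaf. Nearest: P3.

== RESULT ==
2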